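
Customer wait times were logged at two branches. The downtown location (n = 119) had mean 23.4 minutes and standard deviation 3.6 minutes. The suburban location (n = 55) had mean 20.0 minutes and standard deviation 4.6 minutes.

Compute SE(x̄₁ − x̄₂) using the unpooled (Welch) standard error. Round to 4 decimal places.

Per-group SEs: s₁/√n₁ = 3.6/√119 = 0.3300, s₂/√n₂ = 4.6/√55 = 0.6203.
Unpooled SE of the difference: √(0.1089 + 0.38477209) = 0.7026.

0.7026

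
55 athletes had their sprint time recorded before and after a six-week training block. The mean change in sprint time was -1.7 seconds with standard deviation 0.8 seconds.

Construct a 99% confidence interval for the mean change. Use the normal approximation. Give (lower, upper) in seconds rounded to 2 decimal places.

This is a matched-pairs design, so SE = s_d/√n = 0.8/√55 = 0.1079.
Margin = 2.576 × 0.1079 = 0.2780; the interval is -1.7 ± 0.2780 = (-1.98, -1.42).

(-1.98, -1.42)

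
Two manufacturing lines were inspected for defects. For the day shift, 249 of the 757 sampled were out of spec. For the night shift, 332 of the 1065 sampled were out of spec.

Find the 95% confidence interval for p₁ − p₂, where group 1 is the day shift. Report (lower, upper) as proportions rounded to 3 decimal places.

First, p̂₁ = 249/757 = 0.3289; p̂₂ = 332/1065 = 0.3117.
The two standard errors are √(0.3289×0.6711/757) = 0.01708 and √(0.3117×0.6883/1065) = 0.01419.
Because the samples are independent, SE_diff = √(0.01708² + 0.01419²) = 0.02221.
Using z* = 1.960 for 95%, ME = 1.960 × 0.02221 = 0.04353.
p̂₁ − p̂₂ = 0.0172; interval 0.0172 ± 0.04353 gives (-0.026, 0.061).

(-0.026, 0.061)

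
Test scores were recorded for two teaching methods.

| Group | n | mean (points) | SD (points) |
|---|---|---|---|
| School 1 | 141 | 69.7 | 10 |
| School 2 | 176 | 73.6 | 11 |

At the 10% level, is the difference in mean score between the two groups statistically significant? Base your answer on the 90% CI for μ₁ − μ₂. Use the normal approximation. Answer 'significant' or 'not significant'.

significant

SE₁ = s₁/√n₁ = 10/√141 = 0.8422; SE₂ = 11/√176 = 0.8292.
Independent samples, unequal variances: SE_diff = √(SE₁² + SE₂²) = √(0.70930084 + 0.68757264) = 1.1819.
z* = 1.645, so margin of error = 1.645 × 1.1819 = 1.9442.
Difference in means = 69.7 − 73.6 = -3.9000.
-3.9000 ± 1.9442 → (-5.8442, -1.9558).
The interval (-5.8442, -1.9558) does not contain 0, so the difference is significant.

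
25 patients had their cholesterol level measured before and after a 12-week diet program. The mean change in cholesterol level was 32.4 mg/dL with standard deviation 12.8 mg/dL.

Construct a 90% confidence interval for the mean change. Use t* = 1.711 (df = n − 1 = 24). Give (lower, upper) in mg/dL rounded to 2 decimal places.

Paired design: SE = s_d/√n = 12.8/√25 = 2.5600.
t* = 1.711; margin of error = 1.711 × 2.5600 = 4.3802.
32.4 ± 4.3802 → (28.02, 36.78).

(28.02, 36.78)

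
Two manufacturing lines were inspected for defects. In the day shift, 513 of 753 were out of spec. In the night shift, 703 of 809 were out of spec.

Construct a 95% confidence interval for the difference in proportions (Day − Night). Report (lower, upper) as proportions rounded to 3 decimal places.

(-0.228, -0.147)

Sample proportions: 513/753 = 0.6813, 703/809 = 0.8690.
Each SE is √(p̂(1−p̂)/n): √(0.6813·0.3187/753) = 0.01698 and √(0.8690·0.1310/809) = 0.01186.
SE(p̂₁ − p̂₂) = √(SE₁² + SE₂²) = √(0.0002883204 + 0.0001406596) = 0.02071, since the two samples are independent.
At 95% confidence z* = 1.960; margin = 1.960 × 0.02071 = 0.04059.
The difference is 0.6813 − 0.8690 = -0.1877, so the interval is -0.1877 ± 0.04059 = (-0.228, -0.147).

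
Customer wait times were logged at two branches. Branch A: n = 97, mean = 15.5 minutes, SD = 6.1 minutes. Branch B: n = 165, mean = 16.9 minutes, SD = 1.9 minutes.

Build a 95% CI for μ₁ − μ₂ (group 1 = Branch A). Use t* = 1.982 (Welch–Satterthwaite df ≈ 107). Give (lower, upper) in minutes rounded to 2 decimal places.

(-2.66, -0.14)

SE₁ = s₁/√n₁ = 6.1/√97 = 0.6194; SE₂ = 1.9/√165 = 0.1479.
Independent samples, unequal variances: SE_diff = √(SE₁² + SE₂²) = √(0.38365636 + 0.02187441) = 0.6368.
t* = 1.982, so margin of error = 1.982 × 0.6368 = 1.2621.
Difference in means = 15.5 − 16.9 = -1.4000.
-1.4000 ± 1.2621 → (-2.66, -0.14).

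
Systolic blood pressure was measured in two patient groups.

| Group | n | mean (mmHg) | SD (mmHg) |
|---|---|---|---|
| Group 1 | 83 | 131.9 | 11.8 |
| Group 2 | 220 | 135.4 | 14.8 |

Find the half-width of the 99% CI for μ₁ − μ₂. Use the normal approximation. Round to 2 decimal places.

Standard errors of each mean: 11.8/√83 = 1.2952 and 14.8/√220 = 0.9978.
SE(x̄₁ − x̄₂) = √(1.2952² + 0.9978²) = 1.6350 for independent samples with unequal variances.
With z* = 2.576, the margin is 2.576 × 1.6350 = 4.2118.

4.21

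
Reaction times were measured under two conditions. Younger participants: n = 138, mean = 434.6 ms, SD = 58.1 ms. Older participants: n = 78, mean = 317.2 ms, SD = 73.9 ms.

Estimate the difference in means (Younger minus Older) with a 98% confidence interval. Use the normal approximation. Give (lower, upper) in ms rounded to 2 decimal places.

(94.79, 140.01)

SE₁ = s₁/√n₁ = 58.1/√138 = 4.9458; SE₂ = 73.9/√78 = 8.3675.
Independent samples, unequal variances: SE_diff = √(SE₁² + SE₂²) = √(24.46093764 + 70.01505625) = 9.7199.
z* = 2.326, so margin of error = 2.326 × 9.7199 = 22.6085.
Difference in means = 434.6 − 317.2 = 117.4000.
117.4000 ± 22.6085 → (94.79, 140.01).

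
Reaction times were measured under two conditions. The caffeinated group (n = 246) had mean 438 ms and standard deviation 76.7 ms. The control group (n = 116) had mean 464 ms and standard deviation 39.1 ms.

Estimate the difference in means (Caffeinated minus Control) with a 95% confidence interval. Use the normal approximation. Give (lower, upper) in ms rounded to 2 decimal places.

(-37.94, -14.06)

Per-group SEs: s₁/√n₁ = 76.7/√246 = 4.8902, s₂/√n₂ = 39.1/√116 = 3.6303.
Unpooled SE of the difference: √(23.91405604 + 13.17907809) = 6.0904.
Margin of error = z* · SE = 1.960 × 6.0904 = 11.9372.
x̄₁ − x̄₂ = 438 − 464 = -26.0000.
CI: -26.0000 ± 11.9372 = (-37.94, -14.06).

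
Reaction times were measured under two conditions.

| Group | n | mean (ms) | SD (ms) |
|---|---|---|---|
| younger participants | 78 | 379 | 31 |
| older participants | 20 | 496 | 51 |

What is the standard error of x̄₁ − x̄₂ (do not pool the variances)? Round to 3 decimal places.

Per-group SEs: s₁/√n₁ = 31/√78 = 3.5101, s₂/√n₂ = 51/√20 = 11.4039.
Unpooled SE of the difference: √(12.32080201 + 130.04893521) = 11.9319.

11.932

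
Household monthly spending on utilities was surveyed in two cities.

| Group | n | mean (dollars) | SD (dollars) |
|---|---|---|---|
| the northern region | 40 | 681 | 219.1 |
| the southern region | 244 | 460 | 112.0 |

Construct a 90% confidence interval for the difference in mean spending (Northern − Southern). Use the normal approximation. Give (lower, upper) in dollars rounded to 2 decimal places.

(162.80, 279.20)

Standard errors of each mean: 219.1/√40 = 34.6428 and 112.0/√244 = 7.1701.
SE(x̄₁ − x̄₂) = √(34.6428² + 7.1701²) = 35.3770 for independent samples with unequal variances.
With z* = 1.645, the margin is 1.645 × 35.3770 = 58.1952.
x̄₁ − x̄₂ = 681 − 460 = 221.0000; the interval is 221.0000 ± 58.1952 = (162.80, 279.20).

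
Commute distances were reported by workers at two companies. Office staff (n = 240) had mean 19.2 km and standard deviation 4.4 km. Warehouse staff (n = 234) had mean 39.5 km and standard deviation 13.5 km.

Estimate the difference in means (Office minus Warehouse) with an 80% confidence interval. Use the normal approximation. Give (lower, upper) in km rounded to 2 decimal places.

Standard errors of each mean: 4.4/√240 = 0.2840 and 13.5/√234 = 0.8825.
SE(x̄₁ − x̄₂) = √(0.2840² + 0.8825²) = 0.9271 for independent samples with unequal variances.
With z* = 1.282, the margin is 1.282 × 0.9271 = 1.1885.
x̄₁ − x̄₂ = 19.2 − 39.5 = -20.3000; the interval is -20.3000 ± 1.1885 = (-21.49, -19.11).

(-21.49, -19.11)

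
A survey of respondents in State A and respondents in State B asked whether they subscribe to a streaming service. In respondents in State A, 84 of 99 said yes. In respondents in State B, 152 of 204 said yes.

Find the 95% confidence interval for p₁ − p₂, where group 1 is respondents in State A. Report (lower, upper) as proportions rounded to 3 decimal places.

(0.011, 0.196)

Sample proportions: 84/99 = 0.8485, 152/204 = 0.7451.
Each SE is √(p̂(1−p̂)/n): √(0.8485·0.1515/99) = 0.03603 and √(0.7451·0.2549/204) = 0.03051.
SE(p̂₁ − p̂₂) = √(SE₁² + SE₂²) = √(0.0012981609 + 0.0009308601) = 0.04721, since the two samples are independent.
At 95% confidence z* = 1.960; margin = 1.960 × 0.04721 = 0.09253.
The difference is 0.8485 − 0.7451 = 0.1034, so the interval is 0.1034 ± 0.09253 = (0.011, 0.196).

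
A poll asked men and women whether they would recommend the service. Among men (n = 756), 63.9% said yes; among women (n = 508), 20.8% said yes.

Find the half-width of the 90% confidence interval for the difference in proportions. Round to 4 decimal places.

0.0413

Each SE is √(p̂(1−p̂)/n): √(0.6390·0.3610/756) = 0.01747 and √(0.2080·0.7920/508) = 0.01801.
SE(p̂₁ − p̂₂) = √(SE₁² + SE₂²) = √(0.0003052009 + 0.0003243601) = 0.02509, since the two samples are independent.
At 90% confidence z* = 1.645; margin = 1.645 × 0.02509 = 0.04127.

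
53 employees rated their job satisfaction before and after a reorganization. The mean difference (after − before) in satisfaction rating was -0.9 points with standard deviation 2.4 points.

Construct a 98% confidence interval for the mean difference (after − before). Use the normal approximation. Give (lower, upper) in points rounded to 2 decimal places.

Paired design: SE = s_d/√n = 2.4/√53 = 0.3297.
z* = 2.326; margin of error = 2.326 × 0.3297 = 0.7669.
-0.9 ± 0.7669 → (-1.67, -0.13).

(-1.67, -0.13)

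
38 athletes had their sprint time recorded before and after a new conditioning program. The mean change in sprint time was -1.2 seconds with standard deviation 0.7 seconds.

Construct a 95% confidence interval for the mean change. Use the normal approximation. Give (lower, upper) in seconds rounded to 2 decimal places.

Paired design: SE = s_d/√n = 0.7/√38 = 0.1136.
z* = 1.960; margin of error = 1.960 × 0.1136 = 0.2227.
-1.2 ± 0.2227 → (-1.42, -0.98).

(-1.42, -0.98)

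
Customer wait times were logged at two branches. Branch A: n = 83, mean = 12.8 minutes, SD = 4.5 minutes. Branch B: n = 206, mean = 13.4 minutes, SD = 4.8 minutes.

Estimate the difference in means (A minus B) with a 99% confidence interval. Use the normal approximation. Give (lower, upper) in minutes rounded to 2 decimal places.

(-2.14, 0.94)

Per-group SEs: s₁/√n₁ = 4.5/√83 = 0.4939, s₂/√n₂ = 4.8/√206 = 0.3344.
Unpooled SE of the difference: √(0.24393721 + 0.11182336) = 0.5965.
Margin of error = z* · SE = 2.576 × 0.5965 = 1.5366.
x̄₁ − x̄₂ = 12.8 − 13.4 = -0.6000.
CI: -0.6000 ± 1.5366 = (-2.14, 0.94).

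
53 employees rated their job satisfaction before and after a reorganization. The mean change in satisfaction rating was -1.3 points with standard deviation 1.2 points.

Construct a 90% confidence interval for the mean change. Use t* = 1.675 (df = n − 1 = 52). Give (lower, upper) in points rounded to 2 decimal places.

This is a matched-pairs design, so SE = s_d/√n = 1.2/√53 = 0.1648.
Margin = 1.675 × 0.1648 = 0.2760; the interval is -1.3 ± 0.2760 = (-1.58, -1.02).

(-1.58, -1.02)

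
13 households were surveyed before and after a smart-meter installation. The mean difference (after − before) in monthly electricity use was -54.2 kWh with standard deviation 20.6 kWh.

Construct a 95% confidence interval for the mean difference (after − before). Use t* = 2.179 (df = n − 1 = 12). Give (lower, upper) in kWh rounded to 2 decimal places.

(-66.65, -41.75)

Paired design: SE = s_d/√n = 20.6/√13 = 5.7134.
t* = 2.179; margin of error = 2.179 × 5.7134 = 12.4495.
-54.2 ± 12.4495 → (-66.65, -41.75).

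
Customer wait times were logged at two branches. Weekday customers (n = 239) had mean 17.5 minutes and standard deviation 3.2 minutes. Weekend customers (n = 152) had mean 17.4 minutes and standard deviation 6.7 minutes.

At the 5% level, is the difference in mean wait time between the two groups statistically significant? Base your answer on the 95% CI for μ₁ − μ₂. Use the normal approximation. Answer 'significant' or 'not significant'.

SE₁ = s₁/√n₁ = 3.2/√239 = 0.2070; SE₂ = 6.7/√152 = 0.5434.
Independent samples, unequal variances: SE_diff = √(SE₁² + SE₂²) = √(0.042849 + 0.29528356) = 0.5815.
z* = 1.960, so margin of error = 1.960 × 0.5815 = 1.1397.
Difference in means = 17.5 − 17.4 = 0.1000.
0.1000 ± 1.1397 → (-1.0397, 1.2397).
The interval (-1.0397, 1.2397) contains 0, so the difference is not significant.

not significant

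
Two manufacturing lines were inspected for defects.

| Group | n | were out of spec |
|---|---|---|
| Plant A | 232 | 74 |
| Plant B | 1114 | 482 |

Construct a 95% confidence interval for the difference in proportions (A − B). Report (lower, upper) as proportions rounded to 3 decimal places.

(-0.180, -0.047)

Sample proportions: 74/232 = 0.3190, 482/1114 = 0.4327.
Each SE is √(p̂(1−p̂)/n): √(0.3190·0.6810/232) = 0.03060 and √(0.4327·0.5673/1114) = 0.01484.
SE(p̂₁ − p̂₂) = √(SE₁² + SE₂²) = √(0.00093636 + 0.0002202256) = 0.03401, since the two samples are independent.
At 95% confidence z* = 1.960; margin = 1.960 × 0.03401 = 0.06666.
The difference is 0.3190 − 0.4327 = -0.1137, so the interval is -0.1137 ± 0.06666 = (-0.180, -0.047).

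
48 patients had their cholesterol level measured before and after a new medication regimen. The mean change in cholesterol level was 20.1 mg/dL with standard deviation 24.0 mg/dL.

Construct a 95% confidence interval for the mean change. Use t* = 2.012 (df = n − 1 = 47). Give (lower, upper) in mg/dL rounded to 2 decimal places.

(13.13, 27.07)

Paired design: SE = s_d/√n = 24.0/√48 = 3.4641.
t* = 2.012; margin of error = 2.012 × 3.4641 = 6.9698.
20.1 ± 6.9698 → (13.13, 27.07).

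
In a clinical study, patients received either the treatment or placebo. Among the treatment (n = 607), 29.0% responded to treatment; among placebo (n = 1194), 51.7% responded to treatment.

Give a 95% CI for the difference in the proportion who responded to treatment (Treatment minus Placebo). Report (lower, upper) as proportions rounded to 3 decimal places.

(-0.273, -0.181)

Each SE is √(p̂(1−p̂)/n): √(0.2900·0.7100/607) = 0.01842 and √(0.5170·0.4830/1194) = 0.01446.
SE(p̂₁ − p̂₂) = √(SE₁² + SE₂²) = √(0.0003392964 + 0.0002090916) = 0.02342, since the two samples are independent.
At 95% confidence z* = 1.960; margin = 1.960 × 0.02342 = 0.04590.
The difference is 0.2900 − 0.5170 = -0.2270, so the interval is -0.2270 ± 0.04590 = (-0.273, -0.181).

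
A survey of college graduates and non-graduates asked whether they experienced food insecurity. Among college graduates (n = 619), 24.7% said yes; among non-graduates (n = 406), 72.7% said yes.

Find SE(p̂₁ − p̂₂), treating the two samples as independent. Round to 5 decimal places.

0.02809

The two standard errors are √(0.2470×0.7530/619) = 0.01733 and √(0.7270×0.2730/406) = 0.02211.
Because the samples are independent, SE_diff = √(0.01733² + 0.02211²) = 0.02809.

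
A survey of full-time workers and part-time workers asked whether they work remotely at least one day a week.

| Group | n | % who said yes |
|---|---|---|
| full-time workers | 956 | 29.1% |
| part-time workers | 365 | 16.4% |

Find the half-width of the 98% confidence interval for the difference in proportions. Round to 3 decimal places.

The two standard errors are √(0.2910×0.7090/956) = 0.01469 and √(0.1640×0.8360/365) = 0.01938.
Because the samples are independent, SE_diff = √(0.01469² + 0.01938²) = 0.02432.
Using z* = 2.326 for 98%, ME = 2.326 × 0.02432 = 0.05657.

0.057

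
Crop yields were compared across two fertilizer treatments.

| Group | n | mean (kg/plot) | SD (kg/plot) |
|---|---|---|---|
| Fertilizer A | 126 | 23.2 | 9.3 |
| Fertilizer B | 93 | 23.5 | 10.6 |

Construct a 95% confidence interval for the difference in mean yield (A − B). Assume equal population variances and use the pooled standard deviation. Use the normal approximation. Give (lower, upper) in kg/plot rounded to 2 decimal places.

s_p = √[((n₁−1)s₁² + (n₂−1)s₂²)/(n₁+n₂−2)] = √[(125·9.3² + 92·10.6²)/217] = 9.8721.
SE = 9.8721·√(1/126 + 1/93) = 1.3496.
With z* = 1.960, margin = 1.960 × 1.3496 = 2.6452.
x̄₁ − x̄₂ = 23.2 − 23.5 = -0.3000; interval -0.3000 ± 2.6452 = (-2.95, 2.35).

(-2.95, 2.35)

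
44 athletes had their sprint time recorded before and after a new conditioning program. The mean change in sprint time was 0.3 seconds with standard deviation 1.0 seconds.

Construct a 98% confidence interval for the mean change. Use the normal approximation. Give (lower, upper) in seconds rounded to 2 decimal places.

(-0.05, 0.65)

This is a matched-pairs design, so SE = s_d/√n = 1.0/√44 = 0.1508.
Margin = 2.326 × 0.1508 = 0.3508; the interval is 0.3 ± 0.3508 = (-0.05, 0.65).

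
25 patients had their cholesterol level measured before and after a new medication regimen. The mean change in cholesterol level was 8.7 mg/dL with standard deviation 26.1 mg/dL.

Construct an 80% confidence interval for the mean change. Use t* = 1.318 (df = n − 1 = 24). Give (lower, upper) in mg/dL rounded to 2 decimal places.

(1.82, 15.58)

Paired design: SE = s_d/√n = 26.1/√25 = 5.2200.
t* = 1.318; margin of error = 1.318 × 5.2200 = 6.8800.
8.7 ± 6.8800 → (1.82, 15.58).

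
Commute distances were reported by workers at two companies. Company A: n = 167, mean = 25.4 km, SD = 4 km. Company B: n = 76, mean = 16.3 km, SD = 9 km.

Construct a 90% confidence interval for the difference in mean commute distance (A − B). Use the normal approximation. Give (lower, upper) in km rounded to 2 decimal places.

Per-group SEs: s₁/√n₁ = 4/√167 = 0.3095, s₂/√n₂ = 9/√76 = 1.0324.
Unpooled SE of the difference: √(0.09579025 + 1.06584976) = 1.0778.
Margin of error = z* · SE = 1.645 × 1.0778 = 1.7730.
x̄₁ − x̄₂ = 25.4 − 16.3 = 9.1000.
CI: 9.1000 ± 1.7730 = (7.33, 10.87).

(7.33, 10.87)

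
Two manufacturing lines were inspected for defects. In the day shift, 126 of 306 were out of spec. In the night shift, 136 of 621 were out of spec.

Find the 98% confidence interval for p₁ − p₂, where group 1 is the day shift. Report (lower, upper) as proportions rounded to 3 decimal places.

First, p̂₁ = 126/306 = 0.4118; p̂₂ = 136/621 = 0.2190.
The two standard errors are √(0.4118×0.5882/306) = 0.02813 and √(0.2190×0.7810/621) = 0.01660.
Because the samples are independent, SE_diff = √(0.02813² + 0.01660²) = 0.03266.
Using z* = 2.326 for 98%, ME = 2.326 × 0.03266 = 0.07597.
p̂₁ − p̂₂ = 0.1928; interval 0.1928 ± 0.07597 gives (0.117, 0.269).

(0.117, 0.269)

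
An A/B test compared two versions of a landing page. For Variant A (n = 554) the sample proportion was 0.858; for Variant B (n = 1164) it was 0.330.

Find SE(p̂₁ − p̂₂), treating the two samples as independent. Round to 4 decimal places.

0.0202

Each SE is √(p̂(1−p̂)/n): √(0.8580·0.1420/554) = 0.01483 and √(0.3300·0.6700/1164) = 0.01378.
SE(p̂₁ − p̂₂) = √(SE₁² + SE₂²) = √(0.0002199289 + 0.0001898884) = 0.02024, since the two samples are independent.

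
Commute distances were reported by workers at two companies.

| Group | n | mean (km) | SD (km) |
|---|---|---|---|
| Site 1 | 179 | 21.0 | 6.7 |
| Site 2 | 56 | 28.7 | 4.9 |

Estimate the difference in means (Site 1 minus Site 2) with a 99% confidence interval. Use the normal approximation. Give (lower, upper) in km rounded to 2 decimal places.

(-9.82, -5.58)

Per-group SEs: s₁/√n₁ = 6.7/√179 = 0.5008, s₂/√n₂ = 4.9/√56 = 0.6548.
Unpooled SE of the difference: √(0.25080064 + 0.42876304) = 0.8244.
Margin of error = z* · SE = 2.576 × 0.8244 = 2.1237.
x̄₁ − x̄₂ = 21.0 − 28.7 = -7.7000.
CI: -7.7000 ± 2.1237 = (-9.82, -5.58).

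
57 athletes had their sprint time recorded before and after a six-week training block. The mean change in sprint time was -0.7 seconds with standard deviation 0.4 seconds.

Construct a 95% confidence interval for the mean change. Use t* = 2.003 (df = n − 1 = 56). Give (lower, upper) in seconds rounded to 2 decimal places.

This is a matched-pairs design, so SE = s_d/√n = 0.4/√57 = 0.0530.
Margin = 2.003 × 0.0530 = 0.1062; the interval is -0.7 ± 0.1062 = (-0.81, -0.59).

(-0.81, -0.59)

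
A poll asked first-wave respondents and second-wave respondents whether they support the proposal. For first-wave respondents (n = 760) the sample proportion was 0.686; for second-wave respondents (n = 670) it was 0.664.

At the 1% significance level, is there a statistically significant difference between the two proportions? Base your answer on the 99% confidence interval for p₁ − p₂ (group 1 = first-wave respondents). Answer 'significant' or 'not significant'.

not significant

SE₁ = √(p̂₁(1−p̂₁)/n₁) = √(0.6860·0.3140/760) = 0.01684; SE₂ = √(0.6640·0.3360/670) = 0.01825.
Independent samples: SE of the difference = √(SE₁² + SE₂²) = √(0.0002835856 + 0.0003330625) = 0.02483.
z* for 99% confidence is 2.576, so the margin of error is 2.576 × 0.02483 = 0.06396.
Point estimate p̂₁ − p̂₂ = 0.6860 − 0.6640 = 0.0220.
0.0220 ± 0.06396 → (-0.04196, 0.08596).
The interval (-0.04196, 0.08596) contains 0, so the difference is not significant.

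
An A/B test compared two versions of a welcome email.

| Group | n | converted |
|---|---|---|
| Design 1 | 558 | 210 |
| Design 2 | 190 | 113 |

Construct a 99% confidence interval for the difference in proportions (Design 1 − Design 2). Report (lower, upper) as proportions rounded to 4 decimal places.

p̂₁ = 210/558 = 0.3763 and p̂₂ = 113/190 = 0.5947.
SE₁ = √(p̂₁(1−p̂₁)/n₁) = √(0.3763·0.6237/558) = 0.02051; SE₂ = √(0.5947·0.4053/190) = 0.03562.
Independent samples: SE of the difference = √(SE₁² + SE₂²) = √(0.0004206601 + 0.0012687844) = 0.04110.
z* for 99% confidence is 2.576, so the margin of error is 2.576 × 0.04110 = 0.10587.
Point estimate p̂₁ − p̂₂ = 0.3763 − 0.5947 = -0.2184.
-0.2184 ± 0.10587 → (-0.3243, -0.1125).

(-0.3243, -0.1125)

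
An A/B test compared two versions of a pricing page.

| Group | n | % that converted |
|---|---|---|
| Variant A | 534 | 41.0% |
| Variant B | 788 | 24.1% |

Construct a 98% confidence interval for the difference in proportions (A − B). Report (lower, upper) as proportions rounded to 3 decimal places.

SE₁ = √(p̂₁(1−p̂₁)/n₁) = √(0.4100·0.5900/534) = 0.02128; SE₂ = √(0.2410·0.7590/788) = 0.01524.
Independent samples: SE of the difference = √(SE₁² + SE₂²) = √(0.0004528384 + 0.0002322576) = 0.02617.
z* for 98% confidence is 2.326, so the margin of error is 2.326 × 0.02617 = 0.06087.
Point estimate p̂₁ − p̂₂ = 0.4100 − 0.2410 = 0.1690.
0.1690 ± 0.06087 → (0.108, 0.230).

(0.108, 0.230)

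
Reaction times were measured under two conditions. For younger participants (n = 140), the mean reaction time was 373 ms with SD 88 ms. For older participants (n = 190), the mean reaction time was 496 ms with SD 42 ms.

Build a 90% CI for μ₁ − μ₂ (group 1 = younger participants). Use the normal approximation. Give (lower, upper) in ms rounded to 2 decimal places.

Per-group SEs: s₁/√n₁ = 88/√140 = 7.4374, s₂/√n₂ = 42/√190 = 3.0470.
Unpooled SE of the difference: √(55.31491876 + 9.284209) = 8.0374.
Margin of error = z* · SE = 1.645 × 8.0374 = 13.2215.
x̄₁ − x̄₂ = 373 − 496 = -123.0000.
CI: -123.0000 ± 13.2215 = (-136.22, -109.78).

(-136.22, -109.78)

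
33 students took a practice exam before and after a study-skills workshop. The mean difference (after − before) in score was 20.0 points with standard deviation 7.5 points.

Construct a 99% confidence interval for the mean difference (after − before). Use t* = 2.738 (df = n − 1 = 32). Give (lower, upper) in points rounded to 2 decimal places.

Paired design: SE = s_d/√n = 7.5/√33 = 1.3056.
t* = 2.738; margin of error = 2.738 × 1.3056 = 3.5747.
20.0 ± 3.5747 → (16.43, 23.57).

(16.43, 23.57)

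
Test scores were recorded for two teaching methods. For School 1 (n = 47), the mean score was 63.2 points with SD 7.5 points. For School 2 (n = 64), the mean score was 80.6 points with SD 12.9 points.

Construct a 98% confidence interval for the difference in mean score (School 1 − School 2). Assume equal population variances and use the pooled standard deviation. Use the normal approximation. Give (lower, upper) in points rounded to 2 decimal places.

(-22.29, -12.51)

s_p = √[((n₁−1)s₁² + (n₂−1)s₂²)/(n₁+n₂−2)] = √[(46·7.5² + 63·12.9²)/109] = 10.9508.
SE = 10.9508·√(1/47 + 1/64) = 2.1036.
With z* = 2.326, margin = 2.326 × 2.1036 = 4.8930.
x̄₁ − x̄₂ = 63.2 − 80.6 = -17.4000; interval -17.4000 ± 4.8930 = (-22.29, -12.51).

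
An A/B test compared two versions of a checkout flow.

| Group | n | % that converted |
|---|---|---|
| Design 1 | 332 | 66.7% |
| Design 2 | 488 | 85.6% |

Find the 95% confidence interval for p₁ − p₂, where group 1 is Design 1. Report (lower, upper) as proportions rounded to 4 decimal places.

The two standard errors are √(0.6670×0.3330/332) = 0.02587 and √(0.8560×0.1440/488) = 0.01589.
Because the samples are independent, SE_diff = √(0.02587² + 0.01589²) = 0.03036.
Using z* = 1.960 for 95%, ME = 1.960 × 0.03036 = 0.05951.
p̂₁ − p̂₂ = -0.1890; interval -0.1890 ± 0.05951 gives (-0.2485, -0.1295).

(-0.2485, -0.1295)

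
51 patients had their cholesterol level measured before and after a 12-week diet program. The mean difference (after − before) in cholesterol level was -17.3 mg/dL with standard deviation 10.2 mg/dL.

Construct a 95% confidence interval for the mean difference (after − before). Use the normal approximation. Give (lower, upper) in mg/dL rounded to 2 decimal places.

(-20.10, -14.50)

Paired design: SE = s_d/√n = 10.2/√51 = 1.4283.
z* = 1.960; margin of error = 1.960 × 1.4283 = 2.7995.
-17.3 ± 2.7995 → (-20.10, -14.50).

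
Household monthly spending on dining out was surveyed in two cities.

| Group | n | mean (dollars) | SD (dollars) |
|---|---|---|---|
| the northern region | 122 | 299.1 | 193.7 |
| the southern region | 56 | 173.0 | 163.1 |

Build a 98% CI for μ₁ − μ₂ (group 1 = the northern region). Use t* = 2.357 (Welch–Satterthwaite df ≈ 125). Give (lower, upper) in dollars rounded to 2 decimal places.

Per-group SEs: s₁/√n₁ = 193.7/√122 = 17.5368, s₂/√n₂ = 163.1/√56 = 21.7952.
Unpooled SE of the difference: √(307.53935424 + 475.03074304) = 27.9745.
Margin of error = t* · SE = 2.357 × 27.9745 = 65.9359.
x̄₁ − x̄₂ = 299.1 − 173.0 = 126.1000.
CI: 126.1000 ± 65.9359 = (60.16, 192.04).

(60.16, 192.04)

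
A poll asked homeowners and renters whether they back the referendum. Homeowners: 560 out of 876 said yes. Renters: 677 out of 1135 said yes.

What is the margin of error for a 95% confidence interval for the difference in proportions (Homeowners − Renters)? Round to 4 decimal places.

p̂₁ = 560/876 = 0.6393 and p̂₂ = 677/1135 = 0.5965.
SE₁ = √(p̂₁(1−p̂₁)/n₁) = √(0.6393·0.3607/876) = 0.01622; SE₂ = √(0.5965·0.4035/1135) = 0.01456.
Independent samples: SE of the difference = √(SE₁² + SE₂²) = √(0.0002630884 + 0.0002119936) = 0.02180.
z* for 95% confidence is 1.960, so the margin of error is 1.960 × 0.02180 = 0.04273.

0.0427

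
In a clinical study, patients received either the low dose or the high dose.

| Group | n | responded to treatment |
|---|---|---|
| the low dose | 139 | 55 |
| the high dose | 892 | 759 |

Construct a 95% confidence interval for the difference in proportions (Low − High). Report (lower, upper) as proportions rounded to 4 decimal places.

First, p̂₁ = 55/139 = 0.3957; p̂₂ = 759/892 = 0.8509.
The two standard errors are √(0.3957×0.6043/139) = 0.04148 and √(0.8509×0.1491/892) = 0.01193.
Because the samples are independent, SE_diff = √(0.04148² + 0.01193²) = 0.04316.
Using z* = 1.960 for 95%, ME = 1.960 × 0.04316 = 0.08459.
p̂₁ − p̂₂ = -0.4552; interval -0.4552 ± 0.08459 gives (-0.5398, -0.3706).

(-0.5398, -0.3706)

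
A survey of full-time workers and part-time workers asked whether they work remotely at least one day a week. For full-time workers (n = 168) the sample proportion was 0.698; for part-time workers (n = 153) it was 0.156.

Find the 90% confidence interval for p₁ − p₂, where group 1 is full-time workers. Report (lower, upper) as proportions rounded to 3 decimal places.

(0.466, 0.618)

SE₁ = √(p̂₁(1−p̂₁)/n₁) = √(0.6980·0.3020/168) = 0.03542; SE₂ = √(0.1560·0.8440/153) = 0.02934.
Independent samples: SE of the difference = √(SE₁² + SE₂²) = √(0.0012545764 + 0.0008608356) = 0.04599.
z* for 90% confidence is 1.645, so the margin of error is 1.645 × 0.04599 = 0.07565.
Point estimate p̂₁ − p̂₂ = 0.6980 − 0.1560 = 0.5420.
0.5420 ± 0.07565 → (0.466, 0.618).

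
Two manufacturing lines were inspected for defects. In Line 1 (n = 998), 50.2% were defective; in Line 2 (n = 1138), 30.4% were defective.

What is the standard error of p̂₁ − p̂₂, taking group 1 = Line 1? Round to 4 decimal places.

Each SE is √(p̂(1−p̂)/n): √(0.5020·0.4980/998) = 0.01583 and √(0.3040·0.6960/1138) = 0.01364.
SE(p̂₁ − p̂₂) = √(SE₁² + SE₂²) = √(0.0002505889 + 0.0001860496) = 0.02090, since the two samples are independent.

0.0209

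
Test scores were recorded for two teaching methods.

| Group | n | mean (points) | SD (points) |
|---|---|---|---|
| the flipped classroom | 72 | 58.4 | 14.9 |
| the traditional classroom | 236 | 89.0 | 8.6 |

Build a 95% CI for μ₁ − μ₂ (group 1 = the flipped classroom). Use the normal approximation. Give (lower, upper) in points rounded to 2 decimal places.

(-34.21, -26.99)

Standard errors of each mean: 14.9/√72 = 1.7560 and 8.6/√236 = 0.5598.
SE(x̄₁ − x̄₂) = √(1.7560² + 0.5598²) = 1.8431 for independent samples with unequal variances.
With z* = 1.960, the margin is 1.960 × 1.8431 = 3.6125.
x̄₁ − x̄₂ = 58.4 − 89.0 = -30.6000; the interval is -30.6000 ± 3.6125 = (-34.21, -26.99).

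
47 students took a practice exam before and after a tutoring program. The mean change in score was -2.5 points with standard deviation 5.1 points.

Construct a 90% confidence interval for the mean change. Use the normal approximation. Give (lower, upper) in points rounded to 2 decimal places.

This is a matched-pairs design, so SE = s_d/√n = 5.1/√47 = 0.7439.
Margin = 1.645 × 0.7439 = 1.2237; the interval is -2.5 ± 1.2237 = (-3.72, -1.28).

(-3.72, -1.28)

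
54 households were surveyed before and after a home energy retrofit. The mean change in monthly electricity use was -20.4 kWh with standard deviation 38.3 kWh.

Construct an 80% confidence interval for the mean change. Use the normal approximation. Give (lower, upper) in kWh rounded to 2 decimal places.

(-27.08, -13.72)

This is a matched-pairs design, so SE = s_d/√n = 38.3/√54 = 5.2120.
Margin = 1.282 × 5.2120 = 6.6818; the interval is -20.4 ± 6.6818 = (-27.08, -13.72).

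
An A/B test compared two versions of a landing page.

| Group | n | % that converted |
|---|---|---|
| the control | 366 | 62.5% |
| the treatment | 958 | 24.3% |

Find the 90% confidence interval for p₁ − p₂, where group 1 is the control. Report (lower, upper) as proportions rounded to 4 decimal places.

(0.3345, 0.4295)

SE₁ = √(p̂₁(1−p̂₁)/n₁) = √(0.6250·0.3750/366) = 0.02531; SE₂ = √(0.2430·0.7570/958) = 0.01386.
Independent samples: SE of the difference = √(SE₁² + SE₂²) = √(0.0006405961 + 0.0001920996) = 0.02886.
z* for 90% confidence is 1.645, so the margin of error is 1.645 × 0.02886 = 0.04747.
Point estimate p̂₁ − p̂₂ = 0.6250 − 0.2430 = 0.3820.
0.3820 ± 0.04747 → (0.3345, 0.4295).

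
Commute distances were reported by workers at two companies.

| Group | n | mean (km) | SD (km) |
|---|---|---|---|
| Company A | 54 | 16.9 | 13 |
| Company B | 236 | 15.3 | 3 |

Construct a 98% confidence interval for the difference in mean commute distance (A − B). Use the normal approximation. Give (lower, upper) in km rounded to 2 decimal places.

SE₁ = s₁/√n₁ = 13/√54 = 1.7691; SE₂ = 3/√236 = 0.1953.
Independent samples, unequal variances: SE_diff = √(SE₁² + SE₂²) = √(3.12971481 + 0.03814209) = 1.7798.
z* = 2.326, so margin of error = 2.326 × 1.7798 = 4.1398.
Difference in means = 16.9 − 15.3 = 1.6000.
1.6000 ± 4.1398 → (-2.54, 5.74).

(-2.54, 5.74)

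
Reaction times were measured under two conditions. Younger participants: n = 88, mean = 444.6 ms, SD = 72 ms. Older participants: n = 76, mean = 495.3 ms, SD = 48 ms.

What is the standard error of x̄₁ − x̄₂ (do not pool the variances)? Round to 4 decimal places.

9.4459

SE₁ = s₁/√n₁ = 72/√88 = 7.6752; SE₂ = 48/√76 = 5.5060.
Independent samples, unequal variances: SE_diff = √(SE₁² + SE₂²) = √(58.90869504 + 30.316036) = 9.4459.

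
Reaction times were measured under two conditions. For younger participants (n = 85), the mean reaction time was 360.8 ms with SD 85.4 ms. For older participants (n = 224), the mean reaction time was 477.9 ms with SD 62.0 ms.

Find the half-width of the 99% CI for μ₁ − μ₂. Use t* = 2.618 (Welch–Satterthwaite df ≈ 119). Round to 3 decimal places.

26.565

Per-group SEs: s₁/√n₁ = 85.4/√85 = 9.2629, s₂/√n₂ = 62.0/√224 = 4.1425.
Unpooled SE of the difference: √(85.80131641 + 17.16030625) = 10.1470.
Margin of error = t* · SE = 2.618 × 10.1470 = 26.5648.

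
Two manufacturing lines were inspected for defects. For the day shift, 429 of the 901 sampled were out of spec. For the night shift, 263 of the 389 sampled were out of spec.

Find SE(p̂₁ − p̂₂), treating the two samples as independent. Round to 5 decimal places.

0.02898

p̂₁ = 429/901 = 0.4761 and p̂₂ = 263/389 = 0.6761.
SE₁ = √(p̂₁(1−p̂₁)/n₁) = √(0.4761·0.5239/901) = 0.01664; SE₂ = √(0.6761·0.3239/389) = 0.02373.
Independent samples: SE of the difference = √(SE₁² + SE₂²) = √(0.0002768896 + 0.0005631129) = 0.02898.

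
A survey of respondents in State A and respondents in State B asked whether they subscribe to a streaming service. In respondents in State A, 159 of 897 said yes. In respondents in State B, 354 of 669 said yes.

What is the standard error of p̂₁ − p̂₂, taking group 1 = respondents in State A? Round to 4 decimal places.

First, p̂₁ = 159/897 = 0.1773; p̂₂ = 354/669 = 0.5291.
The two standard errors are √(0.1773×0.8227/897) = 0.01275 and √(0.5291×0.4709/669) = 0.01930.
Because the samples are independent, SE_diff = √(0.01275² + 0.01930²) = 0.02313.

0.0231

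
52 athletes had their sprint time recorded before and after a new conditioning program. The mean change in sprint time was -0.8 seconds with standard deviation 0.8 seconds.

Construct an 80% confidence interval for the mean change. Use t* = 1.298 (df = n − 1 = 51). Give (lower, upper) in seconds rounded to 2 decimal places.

This is a matched-pairs design, so SE = s_d/√n = 0.8/√52 = 0.1109.
Margin = 1.298 × 0.1109 = 0.1439; the interval is -0.8 ± 0.1439 = (-0.94, -0.66).

(-0.94, -0.66)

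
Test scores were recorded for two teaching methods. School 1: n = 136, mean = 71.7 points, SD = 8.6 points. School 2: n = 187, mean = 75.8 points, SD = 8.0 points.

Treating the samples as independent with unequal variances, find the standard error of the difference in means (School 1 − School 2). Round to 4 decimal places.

0.9413

Standard errors of each mean: 8.6/√136 = 0.7374 and 8.0/√187 = 0.5850.
SE(x̄₁ − x̄₂) = √(0.7374² + 0.5850²) = 0.9413 for independent samples with unequal variances.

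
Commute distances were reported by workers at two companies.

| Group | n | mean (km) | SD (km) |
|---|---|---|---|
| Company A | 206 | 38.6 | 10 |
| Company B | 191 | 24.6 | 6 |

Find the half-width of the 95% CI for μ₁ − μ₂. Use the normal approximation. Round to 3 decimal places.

Per-group SEs: s₁/√n₁ = 10/√206 = 0.6967, s₂/√n₂ = 6/√191 = 0.4341.
Unpooled SE of the difference: √(0.48539089 + 0.18844281) = 0.8209.
Margin of error = z* · SE = 1.960 × 0.8209 = 1.6090.

1.609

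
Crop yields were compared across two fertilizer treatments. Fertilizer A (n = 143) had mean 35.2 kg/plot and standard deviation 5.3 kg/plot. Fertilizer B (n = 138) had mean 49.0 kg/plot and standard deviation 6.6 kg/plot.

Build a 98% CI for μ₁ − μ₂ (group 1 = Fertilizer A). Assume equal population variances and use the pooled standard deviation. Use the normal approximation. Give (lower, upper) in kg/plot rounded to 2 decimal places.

(-15.46, -12.14)

Pooled variance s_p² = [142·5.3² + 137·6.6²] / (143+138−2) = 35.6864, so s_p = 5.9738.
SE_diff = s_p·√(1/n₁ + 1/n₂) = 5.9738·√(1/143 + 1/138) = 0.7128.
z* = 2.326; margin = 2.326 × 0.7128 = 1.6580.
Difference = 35.2 − 49.0 = -13.8000.
-13.8000 ± 1.6580 → (-15.46, -12.14).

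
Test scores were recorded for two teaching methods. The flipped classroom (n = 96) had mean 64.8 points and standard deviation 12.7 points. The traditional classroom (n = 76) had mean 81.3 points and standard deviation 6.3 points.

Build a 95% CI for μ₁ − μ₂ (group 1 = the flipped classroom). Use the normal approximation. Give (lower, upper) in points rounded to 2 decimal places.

Standard errors of each mean: 12.7/√96 = 1.2962 and 6.3/√76 = 0.7227.
SE(x̄₁ − x̄₂) = √(1.2962² + 0.7227²) = 1.4841 for independent samples with unequal variances.
With z* = 1.960, the margin is 1.960 × 1.4841 = 2.9088.
x̄₁ − x̄₂ = 64.8 − 81.3 = -16.5000; the interval is -16.5000 ± 2.9088 = (-19.41, -13.59).

(-19.41, -13.59)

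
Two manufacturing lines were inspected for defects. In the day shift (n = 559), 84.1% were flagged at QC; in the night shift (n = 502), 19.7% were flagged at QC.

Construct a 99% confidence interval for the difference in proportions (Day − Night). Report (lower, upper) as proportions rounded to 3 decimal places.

(0.583, 0.705)

SE₁ = √(p̂₁(1−p̂₁)/n₁) = √(0.8410·0.1590/559) = 0.01547; SE₂ = √(0.1970·0.8030/502) = 0.01775.
Independent samples: SE of the difference = √(SE₁² + SE₂²) = √(0.0002393209 + 0.0003150625) = 0.02355.
z* for 99% confidence is 2.576, so the margin of error is 2.576 × 0.02355 = 0.06066.
Point estimate p̂₁ − p̂₂ = 0.8410 − 0.1970 = 0.6440.
0.6440 ± 0.06066 → (0.583, 0.705).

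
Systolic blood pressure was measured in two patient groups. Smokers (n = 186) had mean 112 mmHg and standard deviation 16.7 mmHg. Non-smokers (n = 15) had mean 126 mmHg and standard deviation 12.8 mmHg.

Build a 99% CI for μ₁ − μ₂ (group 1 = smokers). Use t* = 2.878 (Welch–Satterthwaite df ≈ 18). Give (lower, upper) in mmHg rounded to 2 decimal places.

(-24.14, -3.86)

SE₁ = s₁/√n₁ = 16.7/√186 = 1.2245; SE₂ = 12.8/√15 = 3.3049.
Independent samples, unequal variances: SE_diff = √(SE₁² + SE₂²) = √(1.49940025 + 10.92236401) = 3.5245.
t* = 2.878, so margin of error = 2.878 × 3.5245 = 10.1435.
Difference in means = 112 − 126 = -14.0000.
-14.0000 ± 10.1435 → (-24.14, -3.86).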